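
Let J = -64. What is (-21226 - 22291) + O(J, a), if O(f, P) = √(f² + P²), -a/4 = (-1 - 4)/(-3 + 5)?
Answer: -43517 + 2*√1049 ≈ -43452.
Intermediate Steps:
a = 10 (a = -4*(-1 - 4)/(-3 + 5) = -(-20)/2 = -4*(-5/2) = 10)
O(f, P) = √(P² + f²)
(-21226 - 22291) + O(J, a) = (-21226 - 22291) + √(10² + (-64)²) = -43517 + √(100 + 4096) = -43517 + √4196 = -43517 + 2*√1049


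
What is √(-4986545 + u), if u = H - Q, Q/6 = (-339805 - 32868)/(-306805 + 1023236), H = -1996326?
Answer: I*√12401799940042877/42143 ≈ 2642.5*I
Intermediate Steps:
Q = -2236038/716431 (Q = 6*((-339805 - 32868)/(-306805 + 1023236)) = 6*(-372673/716431) = -2236038/716431 ≈ -3.1211)
u = -1430227596468/716431 (u = -1996326 - 1*(-2236038/716431) = -1996326 + 2236038/716431 = -1430227596468/716431 ≈ -1.9963e+6)
√(-4986545 + u) = √(-4986545 - 1430227596468/716431) = √(-5002743017363/716431) = I*√12401799940042877/42143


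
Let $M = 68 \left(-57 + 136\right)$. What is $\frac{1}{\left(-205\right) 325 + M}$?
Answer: $- \frac{1}{61253} \approx -1.6326 \cdot 10^{-5}$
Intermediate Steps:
$M = 5372$ ($M = 68 \cdot 79 = 5372$)
$\frac{1}{\left(-205\right) 325 + M} = \frac{1}{\left(-205\right) 325 + 5372} = \frac{1}{-66625 + 5372} = \frac{1}{-61253} = - \frac{1}{61253}$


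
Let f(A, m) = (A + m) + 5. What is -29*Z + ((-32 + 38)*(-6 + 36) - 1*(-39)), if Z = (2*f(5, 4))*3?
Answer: -2217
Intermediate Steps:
f(A, m) = 5 + A + m
Z = 84 (Z = (2*(5 + 5 + 4))*3 = (2*14)*3 = 28*3 = 84)
-29*Z + ((-32 + 38)*(-6 + 36) - 1*(-39)) = -29*84 + ((-32 + 38)*(-6 + 36) - 1*(-39)) = -2436 + (6*30 + 39) = -2436 + (180 + 39) = -2436 + 219 = -2217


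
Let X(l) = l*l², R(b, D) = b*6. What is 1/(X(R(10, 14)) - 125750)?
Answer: 1/90250 ≈ 1.1080e-5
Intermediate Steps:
R(b, D) = 6*b
X(l) = l³
1/(X(R(10, 14)) - 125750) = 1/((6*10)³ - 125750) = 1/(60³ - 125750) = 1/(216000 - 125750) = 1/90250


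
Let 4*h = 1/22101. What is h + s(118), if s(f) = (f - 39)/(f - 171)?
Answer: -131771/88404 ≈ -1.4906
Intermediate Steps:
h = 1/88404 (h = (¼)/22101 = (¼)*(1/22101) = 1/88404 ≈ 1.1312e-5)
s(f) = (-39 + f)/(-171 + f)
h + s(118) = 1/88404 + (-39 + 118)/(-171 + 118) = 1/88404 + 79/(-53) = 1/88404 - 1/53*79 = 1/88404 - 79/53 = -131771/88404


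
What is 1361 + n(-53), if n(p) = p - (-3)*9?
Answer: 1335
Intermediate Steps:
n(p) = 27 + p (n(p) = p - 1*(-27) = p + 27 = 27 + p)
1361 + n(-53) = 1361 + (27 - 53) = 1361 - 26 = 1335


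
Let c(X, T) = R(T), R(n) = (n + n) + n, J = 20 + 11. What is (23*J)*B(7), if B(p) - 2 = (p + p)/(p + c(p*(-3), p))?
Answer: 3565/2 ≈ 1782.5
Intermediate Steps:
J = 31
R(n) = 3*n (R(n) = 2*n + n = 3*n)
c(X, T) = 3*T
B(p) = 5/2 (B(p) = 2 + (p + p)/(p + 3*p) = 2 + (2*p)/((4*p)) = 2 + (2*p)*(1/(4*p)) = 2 + ½ = 5/2)
(23*J)*B(7) = (23*31)*(5/2) = 713*(5/2) = 3565/2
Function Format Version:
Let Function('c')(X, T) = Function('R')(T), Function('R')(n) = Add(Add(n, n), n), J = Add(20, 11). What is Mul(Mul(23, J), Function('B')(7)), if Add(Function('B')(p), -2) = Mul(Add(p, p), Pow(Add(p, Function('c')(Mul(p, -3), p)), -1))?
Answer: Rational(3565, 2) ≈ 1782.5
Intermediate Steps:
J = 31
Function('R')(n) = Mul(3, n) (Function('R')(n) = Add(Mul(2, n), n) = Mul(3, n))
Function('c')(X, T) = Mul(3, T)
Function('B')(p) = Rational(5, 2) (Function('B')(p) = Add(2, Mul(Add(p, p), Pow(Add(p, Mul(3, p)), -1))) = Add(2, Mul(Mul(2, p), Pow(Mul(4, p), -1))) = Add(2, Mul(Mul(2, p), Mul(Rational(1, 4), Pow(p, -1)))) = Add(2, Rational(1, 2)) = Rational(5, 2))
Mul(Mul(23, J), Function('B')(7)) = Mul(Mul(23, 31), Rational(5, 2)) = Mul(713, Rational(5, 2)) = Rational(3565, 2)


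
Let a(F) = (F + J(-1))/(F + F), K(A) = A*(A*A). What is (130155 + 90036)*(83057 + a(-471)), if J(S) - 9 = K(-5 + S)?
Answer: 2871304291842/157 ≈ 1.8289e+10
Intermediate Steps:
K(A) = A³ (K(A) = A*A² = A³)
J(S) = 9 + (-5 + S)³
a(F) = (-207 + F)/(2*F) (a(F) = (F + (9 + (-5 - 1)³))/(F + F) = (F + (9 + (-6)³))/((2*F)) = (F + (9 - 216))*(1/(2*F)) = (F - 207)*(1/(2*F)) = (-207 + F)*(1/(2*F)) = (-207 + F)/(2*F))
(130155 + 90036)*(83057 + a(-471)) = (130155 + 90036)*(83057 + (½)*(-207 - 471)/(-471)) = 220191*(83057 + (½)*(-1/471)*(-678)) = 220191*(83057 + 113/157) = 220191*(13040062/157) = 2871304291842/157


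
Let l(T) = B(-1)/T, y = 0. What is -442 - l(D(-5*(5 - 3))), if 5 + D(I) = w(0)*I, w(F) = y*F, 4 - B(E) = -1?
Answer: -441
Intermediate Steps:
B(E) = 5 (B(E) = 4 - 1*(-1) = 4 + 1 = 5)
w(F) = 0 (w(F) = 0*F = 0)
D(I) = -5 (D(I) = -5 + 0*I = -5 + 0 = -5)
l(T) = 5/T
-442 - l(D(-5*(5 - 3))) = -442 - 5/(-5) = -442 - 5*(-1)/5 = -442 - 1*(-1) = -442 + 1 = -441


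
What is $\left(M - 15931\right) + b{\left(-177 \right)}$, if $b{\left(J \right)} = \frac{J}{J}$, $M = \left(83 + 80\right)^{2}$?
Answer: $10639$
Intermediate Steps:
$M = 26569$ ($M = 163^{2} = 26569$)
$b{\left(J \right)} = 1$
$\left(M - 15931\right) + b{\left(-177 \right)} = \left(26569 - 15931\right) + 1 = 10638 + 1 = 10639$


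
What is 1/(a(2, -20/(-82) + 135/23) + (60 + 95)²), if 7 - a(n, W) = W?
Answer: 943/22656411 ≈ 4.1622e-5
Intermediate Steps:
a(n, W) = 7 - W
1/(a(2, -20/(-82) + 135/23) + (60 + 95)²) = 1/((7 - (-20/(-82) + 135/23)) + (60 + 95)²) = 1/((7 - (-20*(-1/82) + 135*(1/23))) + 155²) = 1/((7 - (10/41 + 135/23)) + 24025) = 1/((7 - 1*5765/943) + 24025) = 1/((7 - 5765/943) + 24025) = 1/(836/943 + 24025) = 1/(22656411/943) = 943/22656411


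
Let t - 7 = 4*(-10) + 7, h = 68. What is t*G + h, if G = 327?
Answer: -8434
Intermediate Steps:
t = -26 (t = 7 + (4*(-10) + 7) = 7 + (-40 + 7) = 7 - 33 = -26)
t*G + h = -26*327 + 68 = -8502 + 68 = -8434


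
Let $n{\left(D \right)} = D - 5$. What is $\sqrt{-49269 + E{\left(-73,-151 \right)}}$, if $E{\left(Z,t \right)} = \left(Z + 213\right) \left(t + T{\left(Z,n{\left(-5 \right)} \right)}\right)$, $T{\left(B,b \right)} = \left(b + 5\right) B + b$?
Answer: $3 i \sqrt{2301} \approx 143.91 i$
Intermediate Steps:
$n{\left(D \right)} = -5 + D$
$T{\left(B,b \right)} = b + B \left(5 + b\right)$ ($T{\left(B,b \right)} = \left(5 + b\right) B + b = B \left(5 + b\right) + b = b + B \left(5 + b\right)$)
$E{\left(Z,t \right)} = \left(213 + Z\right) \left(-10 + t - 5 Z\right)$ ($E{\left(Z,t \right)} = \left(Z + 213\right) \left(t + \left(\left(-5 - 5\right) + 5 Z + Z \left(-5 - 5\right)\right)\right) = \left(213 + Z\right) \left(t + \left(-10 + 5 Z + Z \left(-10\right)\right)\right) = \left(213 + Z\right) \left(t - \left(10 + 5 Z\right)\right) = \left(213 + Z\right) \left(-10 + t - 5 Z\right)$)
$\sqrt{-49269 + E{\left(-73,-151 \right)}} = \sqrt{-49269 - \left(-55205 + 26645\right)} = \sqrt{-49269 - -28560} = \sqrt{-49269 + 28560} = \sqrt{-20709} = 3 i \sqrt{2301}$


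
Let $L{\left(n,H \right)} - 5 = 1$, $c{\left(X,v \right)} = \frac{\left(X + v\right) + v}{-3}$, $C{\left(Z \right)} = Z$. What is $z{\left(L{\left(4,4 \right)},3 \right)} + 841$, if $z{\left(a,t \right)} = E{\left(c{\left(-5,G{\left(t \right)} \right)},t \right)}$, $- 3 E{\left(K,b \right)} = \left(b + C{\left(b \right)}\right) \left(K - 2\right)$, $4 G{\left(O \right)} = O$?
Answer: $\frac{2528}{3} \approx 842.67$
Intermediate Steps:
$G{\left(O \right)} = \frac{O}{4}$
$c{\left(X,v \right)} = - \frac{2 v}{3} - \frac{X}{3}$ ($c{\left(X,v \right)} = \left(X + 2 v\right) \left(- \frac{1}{3}\right) = - \frac{2 v}{3} - \frac{X}{3}$)
$L{\left(n,H \right)} = 6$ ($L{\left(n,H \right)} = 5 + 1 = 6$)
$E{\left(K,b \right)} = - \frac{2 b \left(-2 + K\right)}{3}$ ($E{\left(K,b \right)} = - \frac{\left(b + b\right) \left(K - 2\right)}{3} = - \frac{2 b \left(-2 + K\right)}{3}$)
$z{\left(a,t \right)} = \frac{2 t \left(\frac{1}{3} + \frac{t}{6}\right)}{3}$ ($z{\left(a,t \right)} = \frac{2 t \left(2 - \left(- \frac{2 \frac{t}{4}}{3} - - \frac{5}{3}\right)\right)}{3} = \frac{2 t \left(2 - \left(- \frac{t}{6} + \frac{5}{3}\right)\right)}{3} = \frac{2 t \left(2 - \left(\frac{5}{3} - \frac{t}{6}\right)\right)}{3} = \frac{2 t \left(2 + \left(- \frac{5}{3} + \frac{t}{6}\right)\right)}{3} = \frac{2 t \left(\frac{1}{3} + \frac{t}{6}\right)}{3}$)
$z{\left(L{\left(4,4 \right)},3 \right)} + 841 = \frac{1}{9} \cdot 3 \left(2 + 3\right) + 841 = \frac{1}{9} \cdot 3 \cdot 5 + 841 = \frac{5}{3} + 841 = \frac{2528}{3}$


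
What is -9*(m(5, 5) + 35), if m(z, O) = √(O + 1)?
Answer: -315 - 9*√6 ≈ -337.05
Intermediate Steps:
m(z, O) = √(1 + O)
-9*(m(5, 5) + 35) = -9*(√(1 + 5) + 35) = -9*(√6 + 35) = -9*(35 + √6) = -315 - 9*√6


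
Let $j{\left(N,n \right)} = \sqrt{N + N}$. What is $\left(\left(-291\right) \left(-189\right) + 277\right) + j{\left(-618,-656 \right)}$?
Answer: $55276 + 2 i \sqrt{309} \approx 55276.0 + 35.157 i$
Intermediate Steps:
$j{\left(N,n \right)} = \sqrt{2} \sqrt{N}$ ($j{\left(N,n \right)} = \sqrt{2 N} = \sqrt{2} \sqrt{N}$)
$\left(\left(-291\right) \left(-189\right) + 277\right) + j{\left(-618,-656 \right)} = \left(\left(-291\right) \left(-189\right) + 277\right) + \sqrt{2} \sqrt{-618} = \left(54999 + 277\right) + \sqrt{2} i \sqrt{618} = 55276 + 2 i \sqrt{309}$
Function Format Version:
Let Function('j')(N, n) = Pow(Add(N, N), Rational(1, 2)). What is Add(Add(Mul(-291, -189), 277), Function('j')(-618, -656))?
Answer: Add(55276, Mul(2, I, Pow(309, Rational(1, 2)))) ≈ Add(55276., Mul(35.157, I))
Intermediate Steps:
Function('j')(N, n) = Mul(Pow(2, Rational(1, 2)), Pow(N, Rational(1, 2))) (Function('j')(N, n) = Pow(Mul(2, N), Rational(1, 2)) = Mul(Pow(2, Rational(1, 2)), Pow(N, Rational(1, 2))))
Add(Add(Mul(-291, -189), 277), Function('j')(-618, -656)) = Add(Add(Mul(-291, -189), 277), Mul(Pow(2, Rational(1, 2)), Pow(-618, Rational(1, 2)))) = Add(Add(54999, 277), Mul(Pow(2, Rational(1, 2)), Mul(I, Pow(618, Rational(1, 2))))) = Add(55276, Mul(2, I, Pow(309, Rational(1, 2))))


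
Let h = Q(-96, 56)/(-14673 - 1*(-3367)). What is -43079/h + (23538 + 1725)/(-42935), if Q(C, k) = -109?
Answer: -20911544909357/4679915 ≈ -4.4684e+6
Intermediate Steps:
h = 109/11306 (h = -109/(-14673 - 1*(-3367)) = -109/(-14673 + 3367) = -109/(-11306) = -109*(-1/11306) = 109/11306 ≈ 0.0096409)
-43079/h + (23538 + 1725)/(-42935) = -43079/109/11306 + (23538 + 1725)/(-42935) = -43079*11306/109 + 25263*(-1/42935) = -487051174/109 - 25263/42935 = -20911544909357/4679915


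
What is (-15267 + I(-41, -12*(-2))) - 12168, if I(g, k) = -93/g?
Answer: -1124742/41 ≈ -27433.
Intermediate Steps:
(-15267 + I(-41, -12*(-2))) - 12168 = (-15267 - 93/(-41)) - 12168 = (-15267 - 93*(-1/41)) - 12168 = (-15267 + 93/41) - 12168 = -625854/41 - 12168 = -1124742/41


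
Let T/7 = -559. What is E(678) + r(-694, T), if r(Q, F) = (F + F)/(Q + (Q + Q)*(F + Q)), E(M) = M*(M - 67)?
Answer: 1324345953125/3196911 ≈ 4.1426e+5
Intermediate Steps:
T = -3913 (T = 7*(-559) = -3913)
E(M) = M*(-67 + M)
r(Q, F) = 2*F/(Q + 2*Q*(F + Q)) (r(Q, F) = (2*F)/(Q + (2*Q)*(F + Q)) = (2*F)/(Q + 2*Q*(F + Q)) = 2*F/(Q + 2*Q*(F + Q)))
E(678) + r(-694, T) = 678*(-67 + 678) + 2*(-3913)/(-694*(1 + 2*(-3913) + 2*(-694))) = 678*611 + 2*(-3913)*(-1/694)/(1 - 7826 - 1388) = 414258 + 2*(-3913)*(-1/694)/(-9213) = 414258 + 2*(-3913)*(-1/694)*(-1/9213) = 414258 - 3913/3196911 = 1324345953125/3196911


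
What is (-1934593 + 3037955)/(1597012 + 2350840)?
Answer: 551681/1973926 ≈ 0.27948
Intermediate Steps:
(-1934593 + 3037955)/(1597012 + 2350840) = 1103362/3947852 = 1103362*(1/3947852) = 551681/1973926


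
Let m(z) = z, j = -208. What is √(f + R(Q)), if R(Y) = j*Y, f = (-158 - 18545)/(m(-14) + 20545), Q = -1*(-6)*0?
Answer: I*√7836557/2933 ≈ 0.95444*I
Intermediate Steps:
Q = 0 (Q = 6*0 = 0)
f = -18703/20531 (f = (-158 - 18545)/(-14 + 20545) = -18703/20531 ≈ -0.91096)
R(Y) = -208*Y
√(f + R(Q)) = √(-18703/20531 - 208*0) = √(-18703/20531 + 0) = √(-18703/20531) = I*√7836557/2933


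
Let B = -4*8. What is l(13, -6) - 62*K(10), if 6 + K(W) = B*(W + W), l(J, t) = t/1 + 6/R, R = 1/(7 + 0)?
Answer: 40088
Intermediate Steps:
R = ⅐ (R = 1/7 = ⅐ ≈ 0.14286)
B = -32
l(J, t) = 42 + t (l(J, t) = t/1 + 6/(⅐) = t*1 + 6*7 = t + 42 = 42 + t)
K(W) = -6 - 64*W (K(W) = -6 - 32*(W + W) = -6 - 64*W)
l(13, -6) - 62*K(10) = (42 - 6) - 62*(-6 - 64*10) = 36 - 62*(-6 - 640) = 36 - 62*(-646) = 36 + 40052 = 40088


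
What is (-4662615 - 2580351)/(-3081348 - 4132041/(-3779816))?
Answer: 9125692924752/3882308113309 ≈ 2.3506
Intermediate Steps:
(-4662615 - 2580351)/(-3081348 - 4132041/(-3779816)) = -7242966/(-3081348 - 4132041*(-1/3779816)) = -7242966/(-3081348 + 4132041/3779816) = -7242966/(-11646924339927/3779816) = -7242966*(-3779816/11646924339927) = 9125692924752/3882308113309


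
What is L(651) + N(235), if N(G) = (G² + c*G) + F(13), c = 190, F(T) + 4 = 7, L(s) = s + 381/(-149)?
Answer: 14978440/149 ≈ 1.0053e+5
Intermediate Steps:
L(s) = -381/149 + s (L(s) = s + 381*(-1/149) = s - 381/149 = -381/149 + s)
F(T) = 3 (F(T) = -4 + 7 = 3)
N(G) = 3 + G² + 190*G (N(G) = (G² + 190*G) + 3 = 3 + G² + 190*G)
L(651) + N(235) = (-381/149 + 651) + (3 + 235² + 190*235) = 96618/149 + (3 + 55225 + 44650) = 96618/149 + 99878 = 14978440/149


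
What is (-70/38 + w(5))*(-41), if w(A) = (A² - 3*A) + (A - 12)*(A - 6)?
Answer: -11808/19 ≈ -621.47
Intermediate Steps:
w(A) = A² - 3*A + (-12 + A)*(-6 + A) (w(A) = (A² - 3*A) + (-12 + A)*(-6 + A) = A² - 3*A + (-12 + A)*(-6 + A))
(-70/38 + w(5))*(-41) = (-70/38 + (72 - 21*5 + 2*5²))*(-41) = (-70*1/38 + (72 - 105 + 2*25))*(-41) = (-35/19 + (72 - 105 + 50))*(-41) = (-35/19 + 17)*(-41) = (288/19)*(-41) = -11808/19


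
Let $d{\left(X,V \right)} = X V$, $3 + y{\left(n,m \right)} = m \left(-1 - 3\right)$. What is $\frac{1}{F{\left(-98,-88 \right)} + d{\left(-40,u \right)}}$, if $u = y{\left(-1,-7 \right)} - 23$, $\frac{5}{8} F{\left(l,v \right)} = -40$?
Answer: $- \frac{1}{144} \approx -0.0069444$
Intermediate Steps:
$y{\left(n,m \right)} = -3 - 4 m$ ($y{\left(n,m \right)} = -3 + m \left(-1 - 3\right) = -3 + m \left(-4\right) = -3 - 4 m$)
$F{\left(l,v \right)} = -64$ ($F{\left(l,v \right)} = \frac{8}{5} \left(-40\right) = -64$)
$u = 2$ ($u = \left(-3 - -28\right) - 23 = \left(-3 + 28\right) - 23 = 25 - 23 = 2$)
$d{\left(X,V \right)} = V X$
$\frac{1}{F{\left(-98,-88 \right)} + d{\left(-40,u \right)}} = \frac{1}{-64 + 2 \left(-40\right)} = \frac{1}{-64 - 80} = \frac{1}{-144} = - \frac{1}{144}$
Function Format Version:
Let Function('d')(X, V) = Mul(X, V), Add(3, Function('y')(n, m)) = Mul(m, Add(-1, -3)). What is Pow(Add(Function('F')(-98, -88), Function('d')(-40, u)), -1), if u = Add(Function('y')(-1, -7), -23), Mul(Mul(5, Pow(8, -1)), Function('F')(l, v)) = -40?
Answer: Rational(-1, 144) ≈ -0.0069444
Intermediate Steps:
Function('y')(n, m) = Add(-3, Mul(-4, m)) (Function('y')(n, m) = Add(-3, Mul(m, Add(-1, -3))) = Add(-3, Mul(m, -4)) = Add(-3, Mul(-4, m)))
Function('F')(l, v) = -64 (Function('F')(l, v) = Mul(Rational(8, 5), -40) = -64)
u = 2 (u = Add(Add(-3, Mul(-4, -7)), -23) = Add(Add(-3, 28), -23) = Add(25, -23) = 2)
Function('d')(X, V) = Mul(V, X)
Pow(Add(Function('F')(-98, -88), Function('d')(-40, u)), -1) = Pow(Add(-64, Mul(2, -40)), -1) = Pow(Add(-64, -80), -1) = Pow(-144, -1) = Rational(-1, 144)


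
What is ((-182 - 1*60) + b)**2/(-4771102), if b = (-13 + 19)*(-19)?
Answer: -63368/2385551 ≈ -0.026563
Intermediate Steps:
b = -114 (b = 6*(-19) = -114)
((-182 - 1*60) + b)**2/(-4771102) = ((-182 - 1*60) - 114)**2/(-4771102) = ((-182 - 60) - 114)**2*(-1/4771102) = (-242 - 114)**2*(-1/4771102) = (-356)**2*(-1/4771102) = 126736*(-1/4771102) = -63368/2385551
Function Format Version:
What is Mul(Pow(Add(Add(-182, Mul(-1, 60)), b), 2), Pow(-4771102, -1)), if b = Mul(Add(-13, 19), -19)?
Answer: Rational(-63368, 2385551) ≈ -0.026563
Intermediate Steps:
b = -114 (b = Mul(6, -19) = -114)
Mul(Pow(Add(Add(-182, Mul(-1, 60)), b), 2), Pow(-4771102, -1)) = Mul(Pow(Add(Add(-182, Mul(-1, 60)), -114), 2), Pow(-4771102, -1)) = Mul(Pow(Add(Add(-182, -60), -114), 2), Rational(-1, 4771102)) = Mul(Pow(Add(-242, -114), 2), Rational(-1, 4771102)) = Mul(Pow(-356, 2), Rational(-1, 4771102)) = Mul(126736, Rational(-1, 4771102)) = Rational(-63368, 2385551)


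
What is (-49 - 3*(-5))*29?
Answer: -986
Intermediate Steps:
(-49 - 3*(-5))*29 = (-49 + 15)*29 = -34*29 = -986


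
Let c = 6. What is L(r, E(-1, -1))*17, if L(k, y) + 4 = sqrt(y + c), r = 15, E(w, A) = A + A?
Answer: -34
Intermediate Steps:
E(w, A) = 2*A
L(k, y) = -4 + sqrt(6 + y) (L(k, y) = -4 + sqrt(y + 6) = -4 + sqrt(6 + y))
L(r, E(-1, -1))*17 = (-4 + sqrt(6 + 2*(-1)))*17 = (-4 + sqrt(6 - 2))*17 = (-4 + sqrt(4))*17 = (-4 + 2)*17 = -2*17 = -34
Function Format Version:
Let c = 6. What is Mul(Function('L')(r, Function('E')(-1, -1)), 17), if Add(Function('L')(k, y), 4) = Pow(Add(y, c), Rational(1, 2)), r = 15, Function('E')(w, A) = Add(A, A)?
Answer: -34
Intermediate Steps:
Function('E')(w, A) = Mul(2, A)
Function('L')(k, y) = Add(-4, Pow(Add(6, y), Rational(1, 2))) (Function('L')(k, y) = Add(-4, Pow(Add(y, 6), Rational(1, 2))) = Add(-4, Pow(Add(6, y), Rational(1, 2))))
Mul(Function('L')(r, Function('E')(-1, -1)), 17) = Mul(Add(-4, Pow(Add(6, Mul(2, -1)), Rational(1, 2))), 17) = Mul(Add(-4, Pow(Add(6, -2), Rational(1, 2))), 17) = Mul(Add(-4, Pow(4, Rational(1, 2))), 17) = Mul(Add(-4, 2), 17) = Mul(-2, 17) = -34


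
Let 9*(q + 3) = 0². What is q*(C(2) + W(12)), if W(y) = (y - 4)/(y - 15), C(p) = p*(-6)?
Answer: 44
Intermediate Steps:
C(p) = -6*p
q = -3 (q = -3 + (⅑)*0² = -3 + (⅑)*0 = -3 + 0 = -3)
W(y) = (-4 + y)/(-15 + y)
q*(C(2) + W(12)) = -3*(-6*2 + (-4 + 12)/(-15 + 12)) = -3*(-12 + 8/(-3)) = -3*(-12 - ⅓*8) = -3*(-12 - 8/3) = -3*(-44/3) = 44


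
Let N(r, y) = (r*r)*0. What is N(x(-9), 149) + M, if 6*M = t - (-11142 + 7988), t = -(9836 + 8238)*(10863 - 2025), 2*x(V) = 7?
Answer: -79867429/3 ≈ -2.6622e+7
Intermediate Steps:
x(V) = 7/2 (x(V) = (½)*7 = 7/2)
N(r, y) = 0 (N(r, y) = r²*0 = 0)
t = -159738012 (t = -18074*8838 = -1*159738012 = -159738012)
M = -79867429/3 (M = (-159738012 - (-11142 + 7988))/6 = (-159738012 - 1*(-3154))/6 = (-159738012 + 3154)/6 = (⅙)*(-159734858) = -79867429/3 ≈ -2.6622e+7)
N(x(-9), 149) + M = 0 - 79867429/3 = -79867429/3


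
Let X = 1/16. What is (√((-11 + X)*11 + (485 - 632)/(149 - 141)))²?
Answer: -2219/16 ≈ -138.69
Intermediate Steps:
X = 1/16 ≈ 0.062500
(√((-11 + X)*11 + (485 - 632)/(149 - 141)))² = (√((-11 + 1/16)*11 + (485 - 632)/(149 - 141)))² = (√(-175/16*11 - 147/8))² = (√(-1925/16 - 147*⅛))² = (√(-1925/16 - 147/8))² = (√(-2219/16))² = (I*√2219/4)² = -2219/16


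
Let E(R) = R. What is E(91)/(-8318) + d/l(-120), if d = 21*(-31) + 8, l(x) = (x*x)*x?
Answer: -75949763/7186752000 ≈ -0.010568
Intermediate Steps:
l(x) = x³ (l(x) = x²*x = x³)
d = -643 (d = -651 + 8 = -643)
E(91)/(-8318) + d/l(-120) = 91/(-8318) - 643/((-120)³) = 91*(-1/8318) - 643/(-1728000) = -91/8318 - 643*(-1/1728000) = -91/8318 + 643/1728000 = -75949763/7186752000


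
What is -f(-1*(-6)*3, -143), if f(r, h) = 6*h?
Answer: 858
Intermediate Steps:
-f(-1*(-6)*3, -143) = -6*(-143) = -1*(-858) = 858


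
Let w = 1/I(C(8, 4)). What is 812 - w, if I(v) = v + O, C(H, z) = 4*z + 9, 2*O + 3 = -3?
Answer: 17863/22 ≈ 811.95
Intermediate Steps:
O = -3 (O = -3/2 + (1/2)*(-3) = -3/2 - 3/2 = -3)
C(H, z) = 9 + 4*z
I(v) = -3 + v (I(v) = v - 3 = -3 + v)
w = 1/22 (w = 1/(-3 + (9 + 4*4)) = 1/(-3 + (9 + 16)) = 1/(-3 + 25) = 1/22 ≈ 0.045455)
812 - w = 812 - 1*1/22 = 812 - 1/22 = 17863/22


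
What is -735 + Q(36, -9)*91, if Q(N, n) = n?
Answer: -1554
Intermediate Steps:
-735 + Q(36, -9)*91 = -735 - 9*91 = -735 - 819 = -1554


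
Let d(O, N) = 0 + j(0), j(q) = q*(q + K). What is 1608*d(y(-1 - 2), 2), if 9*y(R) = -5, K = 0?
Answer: 0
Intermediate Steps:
y(R) = -5/9 (y(R) = (⅑)*(-5) = -5/9)
j(q) = q² (j(q) = q*(q + 0) = q*q = q²)
d(O, N) = 0 (d(O, N) = 0 + 0² = 0 + 0 = 0)
1608*d(y(-1 - 2), 2) = 1608*0 = 0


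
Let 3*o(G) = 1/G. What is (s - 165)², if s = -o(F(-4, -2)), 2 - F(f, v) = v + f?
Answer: 15689521/576 ≈ 27239.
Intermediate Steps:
F(f, v) = 2 - f - v (F(f, v) = 2 - (v + f) = 2 - (f + v) = 2 + (-f - v) = 2 - f - v)
o(G) = 1/(3*G)
s = -1/24 (s = -1/(3*(2 - 1*(-4) - 1*(-2))) = -1/(3*(2 + 4 + 2)) = -1/(3*8) = -1*1/24 = -1/24 ≈ -0.041667)
(s - 165)² = (-1/24 - 165)² = (-3961/24)² = 15689521/576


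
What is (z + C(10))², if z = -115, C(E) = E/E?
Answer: 12996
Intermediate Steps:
C(E) = 1
(z + C(10))² = (-115 + 1)² = (-114)² = 12996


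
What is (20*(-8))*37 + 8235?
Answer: 2315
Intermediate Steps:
(20*(-8))*37 + 8235 = -160*37 + 8235 = -5920 + 8235 = 2315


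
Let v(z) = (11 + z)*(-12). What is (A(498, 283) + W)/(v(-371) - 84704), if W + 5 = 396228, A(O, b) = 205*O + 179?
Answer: -124623/20096 ≈ -6.2014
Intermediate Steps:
v(z) = -132 - 12*z
A(O, b) = 179 + 205*O
W = 396223 (W = -5 + 396228 = 396223)
(A(498, 283) + W)/(v(-371) - 84704) = ((179 + 205*498) + 396223)/((-132 - 12*(-371)) - 84704) = ((179 + 102090) + 396223)/((-132 + 4452) - 84704) = (102269 + 396223)/(4320 - 84704) = 498492/(-80384) = 498492*(-1/80384) = -124623/20096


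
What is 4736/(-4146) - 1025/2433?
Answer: -876241/560401 ≈ -1.5636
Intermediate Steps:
4736/(-4146) - 1025/2433 = 4736*(-1/4146) - 1025*1/2433 = -2368/2073 - 1025/2433 = -876241/560401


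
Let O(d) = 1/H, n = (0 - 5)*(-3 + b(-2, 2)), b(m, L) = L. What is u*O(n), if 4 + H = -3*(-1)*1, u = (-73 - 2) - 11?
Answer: 86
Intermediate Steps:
u = -86 (u = -75 - 11 = -86)
n = 5 (n = (0 - 5)*(-3 + 2) = -5*(-1) = 5)
H = -1 (H = -4 - 3*(-1)*1 = -4 + 3*1 = -4 + 3 = -1)
O(d) = -1 (O(d) = 1/(-1) = -1)
u*O(n) = -86*(-1) = 86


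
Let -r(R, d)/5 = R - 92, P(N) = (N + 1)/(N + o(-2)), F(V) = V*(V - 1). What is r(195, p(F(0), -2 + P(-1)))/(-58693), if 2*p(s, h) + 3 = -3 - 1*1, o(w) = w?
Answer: 515/58693 ≈ 0.0087745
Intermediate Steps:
F(V) = V*(-1 + V)
P(N) = (1 + N)/(-2 + N) (P(N) = (N + 1)/(N - 2) = (1 + N)/(-2 + N))
p(s, h) = -7/2 (p(s, h) = -3/2 + (-3 - 1*1)/2 = -3/2 + (-3 - 1)/2 = -3/2 + (1/2)*(-4) = -3/2 - 2 = -7/2)
r(R, d) = 460 - 5*R (r(R, d) = -5*(R - 92) = -5*(-92 + R) = 460 - 5*R)
r(195, p(F(0), -2 + P(-1)))/(-58693) = (460 - 5*195)/(-58693) = (460 - 975)*(-1/58693) = -515*(-1/58693) = 515/58693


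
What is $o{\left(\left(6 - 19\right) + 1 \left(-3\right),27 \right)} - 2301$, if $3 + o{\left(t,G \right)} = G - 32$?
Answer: $-2309$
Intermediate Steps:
$o{\left(t,G \right)} = -35 + G$ ($o{\left(t,G \right)} = -3 + \left(G - 32\right) = -3 + \left(-32 + G\right) = -35 + G$)
$o{\left(\left(6 - 19\right) + 1 \left(-3\right),27 \right)} - 2301 = \left(-35 + 27\right) - 2301 = -8 - 2301 = -2309$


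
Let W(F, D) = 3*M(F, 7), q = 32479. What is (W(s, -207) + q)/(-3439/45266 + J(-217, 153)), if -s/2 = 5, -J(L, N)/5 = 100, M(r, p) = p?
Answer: -1471145000/22636439 ≈ -64.990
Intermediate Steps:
J(L, N) = -500 (J(L, N) = -5*100 = -500)
s = -10 (s = -2*5 = -10)
W(F, D) = 21 (W(F, D) = 3*7 = 21)
(W(s, -207) + q)/(-3439/45266 + J(-217, 153)) = (21 + 32479)/(-3439/45266 - 500) = 32500/(-3439*1/45266 - 500) = 32500/(-3439/45266 - 500) = 32500/(-22636439/45266) = 32500*(-45266/22636439) = -1471145000/22636439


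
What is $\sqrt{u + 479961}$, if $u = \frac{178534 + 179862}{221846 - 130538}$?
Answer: $\frac{\sqrt{250096249391142}}{22827} \approx 692.79$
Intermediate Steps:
$u = \frac{89599}{22827}$ ($u = \frac{358396}{91308} = 358396 \cdot \frac{1}{91308} = \frac{89599}{22827} \approx 3.9251$)
$\sqrt{u + 479961} = \sqrt{\frac{89599}{22827} + 479961} = \sqrt{\frac{10956159346}{22827}} = \frac{\sqrt{250096249391142}}{22827}$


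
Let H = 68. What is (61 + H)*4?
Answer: 516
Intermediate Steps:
(61 + H)*4 = (61 + 68)*4 = 129*4 = 516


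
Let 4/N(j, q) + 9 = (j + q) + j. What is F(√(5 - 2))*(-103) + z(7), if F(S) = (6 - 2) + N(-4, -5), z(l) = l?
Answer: -4249/11 ≈ -386.27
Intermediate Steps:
N(j, q) = 4/(-9 + q + 2*j) (N(j, q) = 4/(-9 + ((j + q) + j)) = 4/(-9 + (q + 2*j)) = 4/(-9 + q + 2*j))
F(S) = 42/11 (F(S) = (6 - 2) + 4/(-9 - 5 + 2*(-4)) = 4 + 4/(-9 - 5 - 8) = 4 + 4/(-22) = 4 + 4*(-1/22) = 4 - 2/11 = 42/11)
F(√(5 - 2))*(-103) + z(7) = (42/11)*(-103) + 7 = -4326/11 + 7 = -4249/11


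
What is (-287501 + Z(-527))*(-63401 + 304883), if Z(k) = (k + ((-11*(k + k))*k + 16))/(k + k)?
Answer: -35849874989205/527 ≈ -6.8026e+10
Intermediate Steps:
Z(k) = (16 + k - 22*k**2)/(2*k) (Z(k) = (k + ((-22*k)*k + 16))/((2*k)) = (k + ((-22*k)*k + 16))*(1/(2*k)) = (k + (-22*k**2 + 16))*(1/(2*k)) = (k + (16 - 22*k**2))*(1/(2*k)) = (16 + k - 22*k**2)*(1/(2*k)) = (16 + k - 22*k**2)/(2*k))
(-287501 + Z(-527))*(-63401 + 304883) = (-287501 + (1/2 - 11*(-527) + 8/(-527)))*(-63401 + 304883) = (-287501 + (1/2 + 5797 + 8*(-1/527)))*241482 = (-287501 + (1/2 + 5797 - 8/527))*241482 = (-287501 + 6110549/1054)*241482 = -296915505/1054*241482 = -35849874989205/527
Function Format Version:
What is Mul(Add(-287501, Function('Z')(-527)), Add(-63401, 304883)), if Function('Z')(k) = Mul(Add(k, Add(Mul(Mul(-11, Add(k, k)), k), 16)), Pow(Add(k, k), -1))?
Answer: Rational(-35849874989205, 527) ≈ -6.8026e+10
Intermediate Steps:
Function('Z')(k) = Mul(Rational(1, 2), Pow(k, -1), Add(16, k, Mul(-22, Pow(k, 2)))) (Function('Z')(k) = Mul(Add(k, Add(Mul(Mul(-11, Mul(2, k)), k), 16)), Pow(Mul(2, k), -1)) = Mul(Add(k, Add(Mul(Mul(-22, k), k), 16)), Mul(Rational(1, 2), Pow(k, -1))) = Mul(Add(k, Add(Mul(-22, Pow(k, 2)), 16)), Mul(Rational(1, 2), Pow(k, -1))) = Mul(Add(k, Add(16, Mul(-22, Pow(k, 2)))), Mul(Rational(1, 2), Pow(k, -1))) = Mul(Add(16, k, Mul(-22, Pow(k, 2))), Mul(Rational(1, 2), Pow(k, -1))) = Mul(Rational(1, 2), Pow(k, -1), Add(16, k, Mul(-22, Pow(k, 2)))))
Mul(Add(-287501, Function('Z')(-527)), Add(-63401, 304883)) = Mul(Add(-287501, Add(Rational(1, 2), Mul(-11, -527), Mul(8, Pow(-527, -1)))), Add(-63401, 304883)) = Mul(Add(-287501, Add(Rational(1, 2), 5797, Mul(8, Rational(-1, 527)))), 241482) = Mul(Add(-287501, Add(Rational(1, 2), 5797, Rational(-8, 527))), 241482) = Mul(Add(-287501, Rational(6110549, 1054)), 241482) = Mul(Rational(-296915505, 1054), 241482) = Rational(-35849874989205, 527)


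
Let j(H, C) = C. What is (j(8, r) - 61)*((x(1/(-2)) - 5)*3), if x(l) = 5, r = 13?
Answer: 0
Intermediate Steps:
(j(8, r) - 61)*((x(1/(-2)) - 5)*3) = (13 - 61)*((5 - 5)*3) = -0*3 = -48*0 = 0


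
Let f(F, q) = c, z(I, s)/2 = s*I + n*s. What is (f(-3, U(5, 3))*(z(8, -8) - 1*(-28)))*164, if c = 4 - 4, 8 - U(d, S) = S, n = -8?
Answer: 0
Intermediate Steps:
U(d, S) = 8 - S
z(I, s) = -16*s + 2*I*s (z(I, s) = 2*(s*I - 8*s) = 2*(I*s - 8*s) = 2*(-8*s + I*s) = -16*s + 2*I*s)
c = 0
f(F, q) = 0
(f(-3, U(5, 3))*(z(8, -8) - 1*(-28)))*164 = (0*(2*(-8)*(-8 + 8) - 1*(-28)))*164 = (0*(2*(-8)*0 + 28))*164 = (0*(0 + 28))*164 = (0*28)*164 = 0*164 = 0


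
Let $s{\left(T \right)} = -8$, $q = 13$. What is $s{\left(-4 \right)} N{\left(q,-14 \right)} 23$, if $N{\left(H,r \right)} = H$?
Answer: $-2392$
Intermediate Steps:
$s{\left(-4 \right)} N{\left(q,-14 \right)} 23 = \left(-8\right) 13 \cdot 23 = \left(-104\right) 23 = -2392$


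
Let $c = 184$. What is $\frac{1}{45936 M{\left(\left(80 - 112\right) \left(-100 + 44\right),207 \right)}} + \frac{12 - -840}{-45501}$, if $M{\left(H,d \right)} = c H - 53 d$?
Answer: $- \frac{143394748469}{7657986471696} \approx -0.018725$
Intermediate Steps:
$M{\left(H,d \right)} = - 53 d + 184 H$ ($M{\left(H,d \right)} = 184 H - 53 d = - 53 d + 184 H$)
$\frac{1}{45936 M{\left(\left(80 - 112\right) \left(-100 + 44\right),207 \right)}} + \frac{12 - -840}{-45501} = \frac{1}{45936 \left(\left(-53\right) 207 + 184 \left(80 - 112\right) \left(-100 + 44\right)\right)} + \frac{12 - -840}{-45501} = \frac{1}{45936 \left(-10971 + 184 \left(\left(-32\right) \left(-56\right)\right)\right)} + \left(12 + 840\right) \left(- \frac{1}{45501}\right) = \frac{1}{45936 \left(-10971 + 184 \cdot 1792\right)} + 852 \left(- \frac{1}{45501}\right) = \frac{1}{45936 \left(-10971 + 329728\right)} - \frac{284}{15167} = \frac{1}{45936 \cdot 318757} - \frac{284}{15167} = \frac{1}{45936} \cdot \frac{1}{318757} - \frac{284}{15167} = \frac{1}{14642421552} - \frac{284}{15167} = - \frac{143394748469}{7657986471696}$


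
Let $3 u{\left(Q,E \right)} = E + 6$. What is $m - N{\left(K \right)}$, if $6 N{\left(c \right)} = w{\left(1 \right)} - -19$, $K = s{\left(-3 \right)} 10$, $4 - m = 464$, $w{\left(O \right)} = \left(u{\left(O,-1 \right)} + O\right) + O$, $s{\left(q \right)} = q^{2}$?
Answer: $- \frac{4174}{9} \approx -463.78$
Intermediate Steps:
$u{\left(Q,E \right)} = 2 + \frac{E}{3}$ ($u{\left(Q,E \right)} = \frac{E + 6}{3} = \frac{6 + E}{3} = 2 + \frac{E}{3}$)
$w{\left(O \right)} = \frac{5}{3} + 2 O$ ($w{\left(O \right)} = \left(\left(2 + \frac{1}{3} \left(-1\right)\right) + O\right) + O = \left(\left(2 - \frac{1}{3}\right) + O\right) + O = \left(\frac{5}{3} + O\right) + O = \frac{5}{3} + 2 O$)
$m = -460$ ($m = 4 - 464 = -460$)
$K = 90$ ($K = \left(-3\right)^{2} \cdot 10 = 9 \cdot 10 = 90$)
$N{\left(c \right)} = \frac{34}{9}$ ($N{\left(c \right)} = \frac{\left(\frac{5}{3} + 2 \cdot 1\right) - -19}{6} = \frac{\left(\frac{5}{3} + 2\right) + 19}{6} = \frac{\frac{11}{3} + 19}{6} = \frac{1}{6} \cdot \frac{68}{3} = \frac{34}{9}$)
$m - N{\left(K \right)} = -460 - \frac{34}{9} = - \frac{4174}{9}$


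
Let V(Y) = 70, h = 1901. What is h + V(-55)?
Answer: 1971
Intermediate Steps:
h + V(-55) = 1901 + 70 = 1971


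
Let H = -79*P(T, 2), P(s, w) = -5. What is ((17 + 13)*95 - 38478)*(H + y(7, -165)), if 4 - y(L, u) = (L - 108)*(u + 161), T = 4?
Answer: 178140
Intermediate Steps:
y(L, u) = 4 - (-108 + L)*(161 + u) (y(L, u) = 4 - (L - 108)*(u + 161) = 4 - (-108 + L)*(161 + u))
H = 395 (H = -79*(-5) = 395)
((17 + 13)*95 - 38478)*(H + y(7, -165)) = ((17 + 13)*95 - 38478)*(395 + (17392 - 161*7 + 108*(-165) - 1*7*(-165))) = (30*95 - 38478)*(395 + (17392 - 1127 - 17820 + 1155)) = (2850 - 38478)*(395 - 400) = -35628*(-5) = 178140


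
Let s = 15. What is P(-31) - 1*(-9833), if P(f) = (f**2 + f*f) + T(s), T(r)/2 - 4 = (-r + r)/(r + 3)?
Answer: 11763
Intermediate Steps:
T(r) = 8 (T(r) = 8 + 2*((-r + r)/(r + 3)) = 8 + 2*(0/(3 + r)) = 8 + 2*0 = 8 + 0 = 8)
P(f) = 8 + 2*f**2 (P(f) = (f**2 + f*f) + 8 = (f**2 + f**2) + 8 = 2*f**2 + 8 = 8 + 2*f**2)
P(-31) - 1*(-9833) = (8 + 2*(-31)**2) - 1*(-9833) = (8 + 2*961) + 9833 = (8 + 1922) + 9833 = 1930 + 9833 = 11763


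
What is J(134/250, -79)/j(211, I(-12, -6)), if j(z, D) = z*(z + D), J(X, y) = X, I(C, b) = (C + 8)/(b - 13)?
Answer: 1273/105842875 ≈ 1.2027e-5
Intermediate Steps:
I(C, b) = (8 + C)/(-13 + b)
j(z, D) = z*(D + z)
J(134/250, -79)/j(211, I(-12, -6)) = (134/250)/((211*((8 - 12)/(-13 - 6) + 211))) = (134*(1/250))/((211*(-4/(-19) + 211))) = 67/(125*((211*(-1/19*(-4) + 211)))) = 67/(125*((211*(4/19 + 211)))) = 67/(125*((211*(4013/19)))) = 67/(125*(846743/19)) = (67/125)*(19/846743) = 1273/105842875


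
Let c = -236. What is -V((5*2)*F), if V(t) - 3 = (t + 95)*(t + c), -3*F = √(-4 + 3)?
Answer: 201853/9 - 470*I ≈ 22428.0 - 470.0*I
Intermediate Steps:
F = -I/3 (F = -√(-4 + 3)/3 = -I/3 ≈ -0.33333*I)
V(t) = 3 + (-236 + t)*(95 + t) (V(t) = 3 + (t + 95)*(t - 236) = 3 + (95 + t)*(-236 + t) = 3 + (-236 + t)*(95 + t))
-V((5*2)*F) = -(-22417 + ((5*2)*(-I/3))² - 141*5*2*(-I/3)) = -(-22417 + (10*(-I/3))² - 1410*(-I/3)) = -(-22417 + (-10*I/3)² - (-470)*I) = -(-22417 - 100/9 + 470*I) = -(-201853/9 + 470*I) = 201853/9 - 470*I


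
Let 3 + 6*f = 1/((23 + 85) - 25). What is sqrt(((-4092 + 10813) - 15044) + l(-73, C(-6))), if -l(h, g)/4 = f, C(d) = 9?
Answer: I*sqrt(515910819)/249 ≈ 91.22*I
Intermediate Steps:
f = -124/249 (f = -1/2 + 1/(6*((23 + 85) - 25)) = -1/2 + 1/(6*(108 - 25)) = -1/2 + (1/6)/83 = -1/2 + (1/6)*(1/83) = -1/2 + 1/498 = -124/249 ≈ -0.49799)
l(h, g) = 496/249 (l(h, g) = -4*(-124/249) = 496/249)
sqrt(((-4092 + 10813) - 15044) + l(-73, C(-6))) = sqrt(((-4092 + 10813) - 15044) + 496/249) = sqrt((6721 - 15044) + 496/249) = sqrt(-8323 + 496/249) = sqrt(-2071931/249) = I*sqrt(515910819)/249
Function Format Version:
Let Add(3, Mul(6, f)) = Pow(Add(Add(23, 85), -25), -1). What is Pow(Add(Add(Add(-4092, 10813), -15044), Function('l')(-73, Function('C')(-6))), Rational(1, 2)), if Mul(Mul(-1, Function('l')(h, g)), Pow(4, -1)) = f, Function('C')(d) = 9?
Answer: Mul(Rational(1, 249), I, Pow(515910819, Rational(1, 2))) ≈ Mul(91.220, I)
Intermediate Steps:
f = Rational(-124, 249) (f = Add(Rational(-1, 2), Mul(Rational(1, 6), Pow(Add(Add(23, 85), -25), -1))) = Add(Rational(-1, 2), Mul(Rational(1, 6), Pow(Add(108, -25), -1))) = Add(Rational(-1, 2), Mul(Rational(1, 6), Pow(83, -1))) = Add(Rational(-1, 2), Mul(Rational(1, 6), Rational(1, 83))) = Add(Rational(-1, 2), Rational(1, 498)) = Rational(-124, 249) ≈ -0.49799)
Function('l')(h, g) = Rational(496, 249) (Function('l')(h, g) = Mul(-4, Rational(-124, 249)) = Rational(496, 249))
Pow(Add(Add(Add(-4092, 10813), -15044), Function('l')(-73, Function('C')(-6))), Rational(1, 2)) = Pow(Add(Add(Add(-4092, 10813), -15044), Rational(496, 249)), Rational(1, 2)) = Pow(Add(Add(6721, -15044), Rational(496, 249)), Rational(1, 2)) = Pow(Add(-8323, Rational(496, 249)), Rational(1, 2)) = Pow(Rational(-2071931, 249), Rational(1, 2)) = Mul(Rational(1, 249), I, Pow(515910819, Rational(1, 2)))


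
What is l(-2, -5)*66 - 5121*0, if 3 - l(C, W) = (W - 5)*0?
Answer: 198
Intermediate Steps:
l(C, W) = 3 (l(C, W) = 3 - (W - 5)*0 = 3 - (-5 + W)*0 = 3 - 1*0 = 3 + 0 = 3)
l(-2, -5)*66 - 5121*0 = 3*66 - 5121*0 = 198 - 569*0 = 198 + 0 = 198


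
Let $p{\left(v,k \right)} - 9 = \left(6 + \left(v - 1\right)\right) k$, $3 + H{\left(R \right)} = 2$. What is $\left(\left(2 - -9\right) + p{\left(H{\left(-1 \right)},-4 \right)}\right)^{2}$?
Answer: $16$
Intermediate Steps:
$H{\left(R \right)} = -1$ ($H{\left(R \right)} = -3 + 2 = -1$)
$p{\left(v,k \right)} = 9 + k \left(5 + v\right)$ ($p{\left(v,k \right)} = 9 + \left(6 + \left(v - 1\right)\right) k = 9 + \left(6 + \left(-1 + v\right)\right) k = 9 + \left(5 + v\right) k = 9 + k \left(5 + v\right)$)
$\left(\left(2 - -9\right) + p{\left(H{\left(-1 \right)},-4 \right)}\right)^{2} = \left(\left(2 - -9\right) + \left(9 + 5 \left(-4\right) - -4\right)\right)^{2} = \left(\left(2 + 9\right) + \left(9 - 20 + 4\right)\right)^{2} = \left(11 - 7\right)^{2} = 4^{2} = 16$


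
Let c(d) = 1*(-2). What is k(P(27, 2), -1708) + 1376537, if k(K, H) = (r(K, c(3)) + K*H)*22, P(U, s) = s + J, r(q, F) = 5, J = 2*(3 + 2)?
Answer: 925735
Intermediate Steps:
J = 10 (J = 2*5 = 10)
c(d) = -2
P(U, s) = 10 + s (P(U, s) = s + 10 = 10 + s)
k(K, H) = 110 + 22*H*K (k(K, H) = (5 + K*H)*22 = (5 + H*K)*22 = 110 + 22*H*K)
k(P(27, 2), -1708) + 1376537 = (110 + 22*(-1708)*(10 + 2)) + 1376537 = (110 + 22*(-1708)*12) + 1376537 = (110 - 450912) + 1376537 = -450802 + 1376537 = 925735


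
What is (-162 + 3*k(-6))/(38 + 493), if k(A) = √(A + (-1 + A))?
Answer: -18/59 + I*√13/177 ≈ -0.30508 + 0.02037*I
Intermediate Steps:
k(A) = √(-1 + 2*A)
(-162 + 3*k(-6))/(38 + 493) = (-162 + 3*√(-1 + 2*(-6)))/(38 + 493) = (-162 + 3*√(-1 - 12))/531 = (-162 + 3*√(-13))*(1/531) = (-162 + 3*(I*√13))*(1/531) = (-162 + 3*I*√13)*(1/531) = -18/59 + I*√13/177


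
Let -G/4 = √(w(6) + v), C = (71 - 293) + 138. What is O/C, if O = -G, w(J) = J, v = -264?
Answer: -I*√258/21 ≈ -0.76488*I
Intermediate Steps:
C = -84 (C = -222 + 138 = -84)
G = -4*I*√258 (G = -4*√(6 - 264) = -4*I*√258 ≈ -64.25*I)
O = 4*I*√258 (O = -(-4)*I*√258 = 4*I*√258 ≈ 64.25*I)
O/C = (4*I*√258)/(-84) = (4*I*√258)*(-1/84) = -I*√258/21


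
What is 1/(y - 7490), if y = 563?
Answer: -1/6927 ≈ -0.00014436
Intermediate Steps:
1/(y - 7490) = 1/(563 - 7490) = 1/(-6927) = -1/6927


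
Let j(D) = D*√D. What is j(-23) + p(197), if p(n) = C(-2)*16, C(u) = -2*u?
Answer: 64 - 23*I*√23 ≈ 64.0 - 110.3*I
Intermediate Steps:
j(D) = D^(3/2)
p(n) = 64 (p(n) = -2*(-2)*16 = 4*16 = 64)
j(-23) + p(197) = (-23)^(3/2) + 64 = -23*I*√23 + 64 = 64 - 23*I*√23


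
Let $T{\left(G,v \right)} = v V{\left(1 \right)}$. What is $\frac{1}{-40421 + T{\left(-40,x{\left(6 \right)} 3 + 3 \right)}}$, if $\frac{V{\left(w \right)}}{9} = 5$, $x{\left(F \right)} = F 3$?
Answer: $- \frac{1}{37856} \approx -2.6416 \cdot 10^{-5}$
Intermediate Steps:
$x{\left(F \right)} = 3 F$
$V{\left(w \right)} = 45$ ($V{\left(w \right)} = 9 \cdot 5 = 45$)
$T{\left(G,v \right)} = 45 v$ ($T{\left(G,v \right)} = v 45 = 45 v$)
$\frac{1}{-40421 + T{\left(-40,x{\left(6 \right)} 3 + 3 \right)}} = \frac{1}{-40421 + 45 \left(3 \cdot 6 \cdot 3 + 3\right)} = \frac{1}{-40421 + 45 \left(18 \cdot 3 + 3\right)} = \frac{1}{-40421 + 45 \left(54 + 3\right)} = \frac{1}{-40421 + 45 \cdot 57} = \frac{1}{-40421 + 2565} = \frac{1}{-37856} = - \frac{1}{37856}$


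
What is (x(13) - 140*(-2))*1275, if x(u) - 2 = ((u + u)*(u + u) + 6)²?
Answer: 593392650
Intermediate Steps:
x(u) = 2 + (6 + 4*u²)² (x(u) = 2 + ((u + u)*(u + u) + 6)² = 2 + ((2*u)*(2*u) + 6)² = 2 + (4*u² + 6)² = 2 + (6 + 4*u²)²)
(x(13) - 140*(-2))*1275 = ((38 + 16*13⁴ + 48*13²) - 140*(-2))*1275 = ((38 + 16*28561 + 48*169) - 35*(-8))*1275 = ((38 + 456976 + 8112) + 280)*1275 = (465126 + 280)*1275 = 465406*1275 = 593392650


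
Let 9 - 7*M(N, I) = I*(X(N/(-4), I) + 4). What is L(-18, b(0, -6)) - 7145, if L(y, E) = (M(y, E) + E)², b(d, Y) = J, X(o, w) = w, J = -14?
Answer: -297664/49 ≈ -6074.8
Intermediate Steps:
M(N, I) = 9/7 - I*(4 + I)/7 (M(N, I) = 9/7 - I*(I + 4)/7 = 9/7 - I*(4 + I)/7)
b(d, Y) = -14
L(y, E) = (9/7 - E²/7 + 3*E/7)² (L(y, E) = ((9/7 - 4*E/7 - E²/7) + E)² = (9/7 - E²/7 + 3*E/7)²)
L(-18, b(0, -6)) - 7145 = (9 - 1*(-14)² + 3*(-14))²/49 - 7145 = (9 - 1*196 - 42)²/49 - 7145 = (9 - 196 - 42)²/49 - 7145 = (1/49)*(-229)² - 7145 = (1/49)*52441 - 7145 = 52441/49 - 7145 = -297664/49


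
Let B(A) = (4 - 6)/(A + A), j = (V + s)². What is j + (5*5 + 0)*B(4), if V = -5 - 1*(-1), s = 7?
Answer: 11/4 ≈ 2.7500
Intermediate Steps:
V = -4 (V = -5 + 1 = -4)
j = 9 (j = (-4 + 7)² = 3² = 9)
B(A) = -1/A (B(A) = -2*1/(2*A) = -1/A)
j + (5*5 + 0)*B(4) = 9 + (5*5 + 0)*(-1/4) = 9 + (25 + 0)*(-1*¼) = 9 + 25*(-¼) = 9 - 25/4 = 11/4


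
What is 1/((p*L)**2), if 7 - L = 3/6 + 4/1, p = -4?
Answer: 1/100 ≈ 0.010000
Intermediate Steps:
L = 5/2 (L = 7 - (3/6 + 4/1) = 7 - (3*(1/6) + 4*1) = 7 - (1/2 + 4) = 7 - 1*9/2 = 7 - 9/2 = 5/2 ≈ 2.5000)
1/((p*L)**2) = 1/((-4*5/2)**2) = 1/((-10)**2) = 1/100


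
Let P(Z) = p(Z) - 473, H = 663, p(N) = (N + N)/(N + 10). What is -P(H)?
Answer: 317003/673 ≈ 471.03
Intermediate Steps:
p(N) = 2*N/(10 + N) (p(N) = (2*N)/(10 + N) = 2*N/(10 + N))
P(Z) = -473 + 2*Z/(10 + Z) (P(Z) = 2*Z/(10 + Z) - 473 = -473 + 2*Z/(10 + Z))
-P(H) = -(-4730 - 471*663)/(10 + 663) = -(-4730 - 312273)/673 = -(-317003)/673 = -1*(-317003/673) = 317003/673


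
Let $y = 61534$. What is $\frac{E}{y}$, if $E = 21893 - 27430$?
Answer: $- \frac{5537}{61534} \approx -0.089983$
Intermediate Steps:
$E = -5537$
$\frac{E}{y} = - \frac{5537}{61534}$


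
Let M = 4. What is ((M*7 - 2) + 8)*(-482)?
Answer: -16388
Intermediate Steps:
((M*7 - 2) + 8)*(-482) = ((4*7 - 2) + 8)*(-482) = ((28 - 2) + 8)*(-482) = (26 + 8)*(-482) = 34*(-482) = -16388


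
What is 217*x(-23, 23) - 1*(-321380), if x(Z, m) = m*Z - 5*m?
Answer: 181632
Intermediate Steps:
x(Z, m) = -5*m + Z*m (x(Z, m) = Z*m - 5*m = -5*m + Z*m)
217*x(-23, 23) - 1*(-321380) = 217*(23*(-5 - 23)) - 1*(-321380) = 217*(23*(-28)) + 321380 = 217*(-644) + 321380 = -139748 + 321380 = 181632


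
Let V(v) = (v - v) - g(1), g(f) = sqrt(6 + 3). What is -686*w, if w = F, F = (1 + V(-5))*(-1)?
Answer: -1372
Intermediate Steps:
g(f) = 3 (g(f) = sqrt(9) = 3)
V(v) = -3 (V(v) = (v - v) - 1*3 = 0 - 3 = -3)
F = 2 (F = (1 - 3)*(-1) = -2*(-1) = 2)
w = 2
-686*w = -686*2 = -1372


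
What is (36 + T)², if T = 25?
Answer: 3721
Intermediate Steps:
(36 + T)² = (36 + 25)² = 61² = 3721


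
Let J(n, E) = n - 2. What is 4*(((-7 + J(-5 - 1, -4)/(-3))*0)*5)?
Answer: 0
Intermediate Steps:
J(n, E) = -2 + n
4*(((-7 + J(-5 - 1, -4)/(-3))*0)*5) = 4*(((-7 + (-2 + (-5 - 1))/(-3))*0)*5) = 4*(((-7 + (-2 - 6)*(-⅓))*0)*5) = 4*(((-7 - 8*(-⅓))*0)*5) = 4*(((-7 + 8/3)*0)*5) = 4*(-13/3*0*5) = 4*(0*5) = 4*0 = 0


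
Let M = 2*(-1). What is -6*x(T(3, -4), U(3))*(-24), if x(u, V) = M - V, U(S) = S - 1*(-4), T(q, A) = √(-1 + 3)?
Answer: -1296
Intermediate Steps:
M = -2
T(q, A) = √2
U(S) = 4 + S (U(S) = S + 4 = 4 + S)
x(u, V) = -2 - V
-6*x(T(3, -4), U(3))*(-24) = -6*(-2 - (4 + 3))*(-24) = -6*(-2 - 1*7)*(-24) = -6*(-2 - 7)*(-24) = -6*(-9)*(-24) = 54*(-24) = -1296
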